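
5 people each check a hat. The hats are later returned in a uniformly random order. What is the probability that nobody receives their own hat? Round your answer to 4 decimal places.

This is the derangement probability: permutations of 5 with no fixed point.
D(5) = 5! · (1 − 1/1! + 1/2! − ··· + (−1)^5/5!) = 44.
P = 44/120 = 11/30 ≈ 0.3667.

0.3667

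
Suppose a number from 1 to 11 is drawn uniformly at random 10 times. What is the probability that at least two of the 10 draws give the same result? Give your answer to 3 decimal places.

0.998

P(all 10 different) = 11/11 · 10/11 · ··· · 2/11 ≈ 0.002.
P(at least two equal) = 1 − 0.002 = 0.998.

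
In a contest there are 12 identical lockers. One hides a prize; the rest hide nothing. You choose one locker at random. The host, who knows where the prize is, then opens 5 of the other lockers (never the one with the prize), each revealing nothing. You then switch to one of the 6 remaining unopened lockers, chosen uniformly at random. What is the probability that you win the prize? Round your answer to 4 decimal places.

Your original locker holds the prize with probability 1/12, so the other 11 collectively hold it with probability 11/12.
The host can always find 5 empty lockers to open, so the reveals don't change that 11/12; it is now spread over the 6 remaining unopened lockers.
P(win by switching) = (11/12) · (1/6) = 11/72 ≈ 0.1528.

0.1528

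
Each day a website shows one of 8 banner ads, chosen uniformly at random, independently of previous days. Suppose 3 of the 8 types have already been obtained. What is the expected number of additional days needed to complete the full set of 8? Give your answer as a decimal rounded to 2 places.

18.27

Starting from 3 distinct types, each trial gives a new one with probability (8−i)/8 when i types are held, so the wait for the next new type is 8/(8−i).
E = 8/5 + 8/4 + 8/3 + 8/2 + 8/1 = 274/15 ≈ 18.27.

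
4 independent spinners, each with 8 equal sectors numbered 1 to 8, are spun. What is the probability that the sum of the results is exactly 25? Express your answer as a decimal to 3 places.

There are 8^4 = 4096 equally likely outcomes.
The number of ordered 4-tuples from {1,…,8} summing to 25 is 120.
P(sum = 25) = 120/4096 = 15/512 ≈ 0.029.

0.029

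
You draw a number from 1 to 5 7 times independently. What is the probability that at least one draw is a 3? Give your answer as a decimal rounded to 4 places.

P(no draw is a 3) = (4/5)^7 ≈ 0.2097.
P(at least one) = 1 − 0.2097 = 0.7903.

0.7903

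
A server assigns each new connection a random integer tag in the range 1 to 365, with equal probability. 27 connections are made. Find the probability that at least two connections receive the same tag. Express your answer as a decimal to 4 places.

0.6269

It's easier to compute the probability that all 27 are distinct.
P(all distinct) = 365/365 · 364/365 · ··· · 339/365 ≈ 0.3731.
So the probability of at least one match is 1 − 0.3731 = 0.6269.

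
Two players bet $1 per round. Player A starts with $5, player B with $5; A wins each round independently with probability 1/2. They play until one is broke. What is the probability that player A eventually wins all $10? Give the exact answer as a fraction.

With a fair step, P(i) = ½P(i−1) + ½P(i+1) with P(0)=0, P(10)=1 has the linear solution P(i) = i/10.
P(5) = 5/10 = 1/2.

1/2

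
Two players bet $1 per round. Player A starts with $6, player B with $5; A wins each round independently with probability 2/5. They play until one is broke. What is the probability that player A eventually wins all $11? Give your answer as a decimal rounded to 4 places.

Let r = q/p = (3/5)/(2/5) = 3/2. The recurrence P(i) = p·P(i+1) + q·P(i−1) with P(0)=0, P(11)=1 gives P(i) = (1 − r^i)/(1 − r^11).
P(6) = (1 − (3/2)^6) / (1 − (3/2)^11) = 21280/175099 ≈ 0.1215.

0.1215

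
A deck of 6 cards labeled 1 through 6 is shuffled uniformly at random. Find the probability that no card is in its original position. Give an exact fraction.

This is the derangement probability: permutations of 6 with no fixed point.
D(6) = 6! · (1 − 1/1! + 1/2! − ··· + (−1)^6/6!) = 265.
P = 265/720 = 53/144.

53/144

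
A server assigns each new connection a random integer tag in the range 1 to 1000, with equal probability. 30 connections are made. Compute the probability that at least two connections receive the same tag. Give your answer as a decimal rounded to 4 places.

It's easier to compute the probability that all 30 are distinct.
P(all distinct) = 1000/1000 · 999/1000 · ··· · 971/1000 ≈ 0.6445.
So the probability of at least one match is 1 − 0.6445 = 0.3555.

0.3555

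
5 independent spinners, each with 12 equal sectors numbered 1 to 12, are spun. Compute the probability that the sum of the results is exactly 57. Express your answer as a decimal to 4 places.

There are 12^5 = 248832 equally likely outcomes.
The number of ordered 5-tuples from {1,…,12} summing to 57 is 35.
P(sum = 57) = 35/248832 ≈ 0.0001.

0.0001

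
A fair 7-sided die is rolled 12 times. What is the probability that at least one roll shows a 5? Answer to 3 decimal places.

P(no roll shows a 5) = (6/7)^12 ≈ 0.157.
P(at least one) = 1 − 0.157 = 0.843.

0.843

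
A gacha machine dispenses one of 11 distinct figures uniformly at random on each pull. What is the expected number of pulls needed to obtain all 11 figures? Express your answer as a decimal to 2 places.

After i distinct types are collected, each trial gives a new one with probability (11−i)/11, so the expected wait for the next new type is 11/(11−i).
E = 11/11 + 11/10 + 11/9 + 11/8 + 11/7 + 11/6 + 11/5 + 11/4 + 11/3 + 11/2 + 11/1 = 83711/2520 ≈ 33.22.

33.22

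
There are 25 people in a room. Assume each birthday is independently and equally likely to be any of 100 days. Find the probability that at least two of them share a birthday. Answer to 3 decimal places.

0.962

It's easier to compute the probability that all 25 are distinct.
P(all distinct) = 100/100 · 99/100 · ··· · 76/100 ≈ 0.038.
So the probability of at least one match is 1 − 0.038 = 0.962.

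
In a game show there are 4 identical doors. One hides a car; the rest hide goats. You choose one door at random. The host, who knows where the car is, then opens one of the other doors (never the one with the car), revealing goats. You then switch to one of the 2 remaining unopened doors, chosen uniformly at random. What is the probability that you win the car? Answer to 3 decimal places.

Your original door holds the car with probability 1/4, so the other 3 collectively hold it with probability 3/4.
The host can always find an empty door to open, so this doesn't change that 3/4; it is now spread over the 2 remaining unopened doors.
P(win by switching) = (3/4) · (1/2) = 3/8 ≈ 0.375.

0.375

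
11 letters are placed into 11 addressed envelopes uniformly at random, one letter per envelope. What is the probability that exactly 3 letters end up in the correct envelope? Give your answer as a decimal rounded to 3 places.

0.061

Choose which 3 of the 11 are fixed: C(11,3) = 165 ways.
The remaining 8 must have no fixed point: D(8) = 14833.
P = 165·14833/39916800 = 2119/34560 ≈ 0.061.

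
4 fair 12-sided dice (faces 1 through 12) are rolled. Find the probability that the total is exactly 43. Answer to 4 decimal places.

0.0027

There are 12^4 = 20736 equally likely outcomes.
The number of ordered 4-tuples from {1,…,12} summing to 43 is 56.
P(sum = 43) = 56/20736 = 7/2592 ≈ 0.0027.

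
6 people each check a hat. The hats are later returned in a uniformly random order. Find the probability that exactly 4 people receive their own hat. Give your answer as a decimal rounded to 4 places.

Choose which 4 of the 6 are fixed: C(6,4) = 15 ways.
The remaining 2 must have no fixed point: D(2) = 1.
P = 15·1/720 = 1/48 ≈ 0.0208.

0.0208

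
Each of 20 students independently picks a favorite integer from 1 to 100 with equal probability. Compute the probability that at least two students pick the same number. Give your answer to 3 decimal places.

0.870

It's easier to compute the probability that all 20 are distinct.
P(all distinct) = 100/100 · 99/100 · ··· · 81/100 ≈ 0.130.
So the probability of at least one match is 1 − 0.130 = 0.870.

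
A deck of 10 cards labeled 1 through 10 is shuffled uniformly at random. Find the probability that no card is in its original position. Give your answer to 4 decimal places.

0.3679

This is the derangement probability: permutations of 10 with no fixed point.
D(10) = 10! · (1 − 1/1! + 1/2! − ··· + (−1)^10/10!) = 1334961.
P = 1334961/3628800 = 16481/44800 ≈ 0.3679.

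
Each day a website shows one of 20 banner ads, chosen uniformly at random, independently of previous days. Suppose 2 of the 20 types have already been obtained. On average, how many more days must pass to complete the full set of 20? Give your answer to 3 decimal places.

Starting from 2 distinct types, each trial gives a new one with probability (20−i)/20 when i types are held, so the wait for the next new type is 20/(20−i).
E = 20/18 + 20/17 + 20/16 + 20/15 + 20/14 + 20/13 + 20/12 + 20/11 + 20/10 + 20/9 + 20/8 + 20/7 + 20/6 + 20/5 + 20/4 + 20/3 + 20/2 + 20/1 = 14274301/204204 ≈ 69.902.

69.902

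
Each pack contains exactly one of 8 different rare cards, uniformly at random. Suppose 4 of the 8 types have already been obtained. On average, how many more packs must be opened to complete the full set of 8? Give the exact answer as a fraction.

50/3

Starting from 4 distinct types, each trial gives a new one with probability (8−i)/8 when i types are held, so the wait for the next new type is 8/(8−i).
E = 8/4 + 8/3 + 8/2 + 8/1 = 50/3.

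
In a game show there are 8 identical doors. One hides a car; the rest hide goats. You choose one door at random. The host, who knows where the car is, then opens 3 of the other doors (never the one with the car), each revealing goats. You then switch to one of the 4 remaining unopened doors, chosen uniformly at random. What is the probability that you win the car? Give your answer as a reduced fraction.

Your original door holds the car with probability 1/8, so the other 7 collectively hold it with probability 7/8.
The host can always find 3 empty doors to open, so the reveals don't change that 7/8; it is now spread over the 4 remaining unopened doors.
P(win by switching) = (7/8) · (1/4) = 7/32.

7/32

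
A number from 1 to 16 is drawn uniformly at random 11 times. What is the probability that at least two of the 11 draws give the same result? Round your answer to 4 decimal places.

P(all 11 different) = 16/16 · 15/16 · ··· · 6/16 ≈ 0.0099.
P(at least two equal) = 1 − 0.0099 = 0.9901.

0.9901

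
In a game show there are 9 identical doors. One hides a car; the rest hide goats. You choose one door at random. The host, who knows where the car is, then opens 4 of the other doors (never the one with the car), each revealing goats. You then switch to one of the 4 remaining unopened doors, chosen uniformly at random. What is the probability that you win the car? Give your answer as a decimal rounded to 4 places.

Your original door holds the car with probability 1/9, so the other 8 collectively hold it with probability 8/9.
The host can always find 4 empty doors to open, so the reveals don't change that 8/9; it is now spread over the 4 remaining unopened doors.
P(win by switching) = (8/9) · (1/4) = 2/9 ≈ 0.2222.

0.2222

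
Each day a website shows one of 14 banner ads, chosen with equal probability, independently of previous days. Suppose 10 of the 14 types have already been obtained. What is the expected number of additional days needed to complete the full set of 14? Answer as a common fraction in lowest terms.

175/6

Starting from 10 distinct types, each trial gives a new one with probability (14−i)/14 when i types are held, so the wait for the next new type is 14/(14−i).
E = 14/4 + 14/3 + 14/2 + 14/1 = 175/6.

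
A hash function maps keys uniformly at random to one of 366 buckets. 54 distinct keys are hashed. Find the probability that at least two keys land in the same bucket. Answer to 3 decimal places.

It's easier to compute the probability that all 54 are distinct.
P(all distinct) = 366/366 · 365/366 · ··· · 313/366 ≈ 0.016.
So the probability of at least one match is 1 − 0.016 = 0.984.

0.984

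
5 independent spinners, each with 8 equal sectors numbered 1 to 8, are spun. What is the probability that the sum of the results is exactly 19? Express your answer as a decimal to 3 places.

0.061

There are 8^5 = 32768 equally likely outcomes.
The number of ordered 5-tuples from {1,…,8} summing to 19 is 2010.
P(sum = 19) = 2010/32768 = 1005/16384 ≈ 0.061.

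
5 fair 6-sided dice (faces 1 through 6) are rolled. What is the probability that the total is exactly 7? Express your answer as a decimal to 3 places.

There are 6^5 = 7776 equally likely outcomes.
The number of ordered 5-tuples from {1,…,6} summing to 7 is 15.
P(sum = 7) = 15/7776 = 5/2592 ≈ 0.002.

0.002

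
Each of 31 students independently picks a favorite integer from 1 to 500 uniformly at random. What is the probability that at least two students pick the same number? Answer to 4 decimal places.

It's easier to compute the probability that all 31 are distinct.
P(all distinct) = 500/500 · 499/500 · ··· · 470/500 ≈ 0.3869.
So the probability of at least one match is 1 − 0.3869 = 0.6131.

0.6131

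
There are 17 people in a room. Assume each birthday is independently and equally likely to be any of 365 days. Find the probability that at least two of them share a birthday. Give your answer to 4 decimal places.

0.3150

It's easier to compute the probability that all 17 are distinct.
P(all distinct) = 365/365 · 364/365 · ··· · 349/365 ≈ 0.6850.
So the probability of at least one match is 1 − 0.6850 = 0.3150.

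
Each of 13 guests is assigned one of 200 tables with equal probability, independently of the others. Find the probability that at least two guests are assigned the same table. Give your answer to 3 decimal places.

It's easier to compute the probability that all 13 are distinct.
P(all distinct) = 200/200 · 199/200 · ··· · 188/200 ≈ 0.671.
So the probability of at least one match is 1 − 0.671 = 0.329.

0.329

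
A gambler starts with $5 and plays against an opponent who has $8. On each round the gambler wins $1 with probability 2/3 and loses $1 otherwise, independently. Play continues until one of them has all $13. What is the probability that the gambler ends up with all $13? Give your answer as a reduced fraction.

Let r = q/p = (1/3)/(2/3) = 1/2. The recurrence P(i) = p·P(i+1) + q·P(i−1) with P(0)=0, P(13)=1 gives P(i) = (1 − r^i)/(1 − r^13).
P(5) = (1 − (1/2)^5) / (1 − (1/2)^13) = 7936/8191.

7936/8191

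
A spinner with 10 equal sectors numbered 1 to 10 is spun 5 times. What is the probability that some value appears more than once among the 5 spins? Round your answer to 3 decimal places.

P(all 5 different) = 10/10 · 9/10 · ··· · 6/10 ≈ 0.302.
P(at least two equal) = 1 − 0.302 = 0.698.

0.698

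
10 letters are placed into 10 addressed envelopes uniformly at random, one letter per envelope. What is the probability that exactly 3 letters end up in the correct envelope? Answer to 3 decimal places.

0.061

Choose which 3 of the 10 are fixed: C(10,3) = 120 ways.
The remaining 7 must have no fixed point: D(7) = 1854.
P = 120·1854/3628800 = 103/1680 ≈ 0.061.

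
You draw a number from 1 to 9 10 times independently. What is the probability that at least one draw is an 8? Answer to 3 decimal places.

P(no draw is an 8) = (8/9)^10 ≈ 0.308.
P(at least one) = 1 − 0.308 = 0.692.

0.692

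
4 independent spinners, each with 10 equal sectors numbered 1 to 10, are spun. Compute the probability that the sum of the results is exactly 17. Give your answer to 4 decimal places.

There are 10^4 = 10000 equally likely outcomes.
The number of ordered 4-tuples from {1,…,10} summing to 17 is 480.
P(sum = 17) = 480/10000 = 6/125 ≈ 0.0480.

0.0480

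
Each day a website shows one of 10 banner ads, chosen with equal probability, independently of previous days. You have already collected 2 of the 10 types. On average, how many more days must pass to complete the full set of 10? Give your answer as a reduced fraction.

761/28

Starting from 2 distinct types, each trial gives a new one with probability (10−i)/10 when i types are held, so the wait for the next new type is 10/(10−i).
E = 10/8 + 10/7 + 10/6 + 10/5 + 10/4 + 10/3 + 10/2 + 10/1 = 761/28.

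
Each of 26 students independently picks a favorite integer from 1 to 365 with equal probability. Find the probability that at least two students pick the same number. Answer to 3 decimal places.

0.598

It's easier to compute the probability that all 26 are distinct.
P(all distinct) = 365/365 · 364/365 · ··· · 340/365 ≈ 0.402.
So the probability of at least one match is 1 − 0.402 = 0.598.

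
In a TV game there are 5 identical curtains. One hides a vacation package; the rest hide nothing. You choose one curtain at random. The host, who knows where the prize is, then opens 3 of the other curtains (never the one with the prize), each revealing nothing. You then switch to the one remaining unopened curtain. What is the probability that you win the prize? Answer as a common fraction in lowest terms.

Your original curtain holds the prize with probability 1/5, so the other 4 collectively hold it with probability 4/5.
The host can always find 3 empty curtains to open, so the reveals don't change that 4/5; it is now spread over the 1 remaining unopened curtain.
P(win by switching) = (4/5) · (1/1) = 4/5.

4/5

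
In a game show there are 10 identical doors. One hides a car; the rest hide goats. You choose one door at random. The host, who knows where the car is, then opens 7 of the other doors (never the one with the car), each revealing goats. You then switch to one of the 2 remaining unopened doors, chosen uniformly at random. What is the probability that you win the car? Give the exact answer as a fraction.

9/20

Your original door holds the car with probability 1/10, so the other 9 collectively hold it with probability 9/10.
The host can always find 7 empty doors to open, so the reveals don't change that 9/10; it is now spread over the 2 remaining unopened doors.
P(win by switching) = (9/10) · (1/2) = 9/20.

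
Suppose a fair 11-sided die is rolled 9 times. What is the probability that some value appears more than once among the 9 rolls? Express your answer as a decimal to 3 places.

0.992

P(all 9 different) = 11/11 · 10/11 · ··· · 3/11 ≈ 0.008.
P(at least two equal) = 1 − 0.008 = 0.992.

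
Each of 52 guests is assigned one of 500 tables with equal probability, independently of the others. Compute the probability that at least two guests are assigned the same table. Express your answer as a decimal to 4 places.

0.9359

It's easier to compute the probability that all 52 are distinct.
P(all distinct) = 500/500 · 499/500 · ··· · 449/500 ≈ 0.0641.
So the probability of at least one match is 1 − 0.0641 = 0.9359.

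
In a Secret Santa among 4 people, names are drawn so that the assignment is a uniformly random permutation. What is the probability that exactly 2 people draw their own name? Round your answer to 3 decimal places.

Choose which 2 of the 4 are fixed: C(4,2) = 6 ways.
The remaining 2 must have no fixed point: D(2) = 1.
P = 6·1/24 = 1/4 ≈ 0.250.

0.250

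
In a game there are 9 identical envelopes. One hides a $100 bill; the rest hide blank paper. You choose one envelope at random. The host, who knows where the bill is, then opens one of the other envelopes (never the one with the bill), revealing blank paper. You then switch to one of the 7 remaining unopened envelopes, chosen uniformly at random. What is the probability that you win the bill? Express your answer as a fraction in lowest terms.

8/63

Your original envelope holds the bill with probability 1/9, so the other 8 collectively hold it with probability 8/9.
The host can always find an empty envelope to open, so this doesn't change that 8/9; it is now spread over the 7 remaining unopened envelopes.
P(win by switching) = (8/9) · (1/7) = 8/63.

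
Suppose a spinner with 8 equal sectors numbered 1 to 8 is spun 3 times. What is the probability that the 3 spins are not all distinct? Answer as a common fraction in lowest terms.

P(all 3 different) = 8/8 · 7/8 · ··· · 6/8 = 21/32.
P(at least two equal) = 1 − 21/32 = 11/32.

11/32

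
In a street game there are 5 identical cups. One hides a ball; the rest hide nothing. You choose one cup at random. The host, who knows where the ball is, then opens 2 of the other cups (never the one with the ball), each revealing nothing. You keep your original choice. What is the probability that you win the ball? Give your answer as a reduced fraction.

1/5

The host can always open 2 empty cups regardless of your choice, so the reveals give no information about your original cup.
P(win by staying) = 1/5.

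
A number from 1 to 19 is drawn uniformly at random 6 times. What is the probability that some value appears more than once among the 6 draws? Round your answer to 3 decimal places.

0.585

P(all 6 different) = 19/19 · 18/19 · ··· · 14/19 ≈ 0.415.
P(at least two equal) = 1 − 0.415 = 0.585.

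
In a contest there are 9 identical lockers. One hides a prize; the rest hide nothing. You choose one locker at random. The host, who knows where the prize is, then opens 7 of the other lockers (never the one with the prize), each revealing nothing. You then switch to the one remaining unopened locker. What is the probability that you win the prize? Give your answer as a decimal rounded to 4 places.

Your original locker holds the prize with probability 1/9, so the other 8 collectively hold it with probability 8/9.
The host can always find 7 empty lockers to open, so the reveals don't change that 8/9; it is now spread over the 1 remaining unopened locker.
P(win by switching) = (8/9) · (1/1) = 8/9 ≈ 0.8889.

0.8889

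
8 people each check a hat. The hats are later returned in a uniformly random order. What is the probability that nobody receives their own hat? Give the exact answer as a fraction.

2119/5760

This is the derangement probability: permutations of 8 with no fixed point.
D(8) = 8! · (1 − 1/1! + 1/2! − ··· + (−1)^8/8!) = 14833.
P = 14833/40320 = 2119/5760.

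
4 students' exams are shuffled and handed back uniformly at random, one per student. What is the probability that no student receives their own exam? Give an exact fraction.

3/8

This is the derangement probability: permutations of 4 with no fixed point.
D(4) = 4! · (1 − 1/1! + 1/2! − ··· + (−1)^4/4!) = 9.
P = 9/24 = 3/8.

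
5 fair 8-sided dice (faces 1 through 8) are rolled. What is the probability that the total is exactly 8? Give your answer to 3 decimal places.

There are 8^5 = 32768 equally likely outcomes.
The number of ordered 5-tuples from {1,…,8} summing to 8 is 35.
P(sum = 8) = 35/32768 ≈ 0.001.

0.001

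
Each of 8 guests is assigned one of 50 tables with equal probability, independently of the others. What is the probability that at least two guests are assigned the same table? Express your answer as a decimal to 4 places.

It's easier to compute the probability that all 8 are distinct.
P(all distinct) = 50/50 · 49/50 · ··· · 43/50 ≈ 0.5542.
So the probability of at least one match is 1 − 0.5542 = 0.4458.

0.4458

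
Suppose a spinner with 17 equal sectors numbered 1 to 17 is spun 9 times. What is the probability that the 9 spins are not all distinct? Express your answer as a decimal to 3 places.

0.926

P(all 9 different) = 17/17 · 16/17 · ··· · 9/17 ≈ 0.074.
P(at least two equal) = 1 − 0.074 = 0.926.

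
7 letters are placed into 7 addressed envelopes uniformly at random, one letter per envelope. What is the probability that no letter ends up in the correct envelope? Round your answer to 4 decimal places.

This is the derangement probability: permutations of 7 with no fixed point.
D(7) = 7! · (1 − 1/1! + 1/2! − ··· + (−1)^7/7!) = 1854.
P = 1854/5040 = 103/280 ≈ 0.3679.

0.3679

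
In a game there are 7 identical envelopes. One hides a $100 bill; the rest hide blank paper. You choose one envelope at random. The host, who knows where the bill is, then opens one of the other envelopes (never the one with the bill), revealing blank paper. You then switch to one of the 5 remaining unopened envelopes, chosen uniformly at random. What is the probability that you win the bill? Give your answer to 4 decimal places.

0.1714

Your original envelope holds the bill with probability 1/7, so the other 6 collectively hold it with probability 6/7.
The host can always find an empty envelope to open, so this doesn't change that 6/7; it is now spread over the 5 remaining unopened envelopes.
P(win by switching) = (6/7) · (1/5) = 6/35 ≈ 0.1714.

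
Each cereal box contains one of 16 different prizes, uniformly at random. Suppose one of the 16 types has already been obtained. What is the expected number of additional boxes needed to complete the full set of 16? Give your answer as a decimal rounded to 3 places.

Starting from 1 distinct type, each trial gives a new one with probability (16−i)/16 when i types are held, so the wait for the next new type is 16/(16−i).
E = 16/15 + 16/14 + 16/13 + 16/12 + 16/11 + 16/10 + 16/9 + 16/8 + 16/7 + 16/6 + 16/5 + 16/4 + 16/3 + 16/2 + 16/1 = 2391514/45045 ≈ 53.092.

53.092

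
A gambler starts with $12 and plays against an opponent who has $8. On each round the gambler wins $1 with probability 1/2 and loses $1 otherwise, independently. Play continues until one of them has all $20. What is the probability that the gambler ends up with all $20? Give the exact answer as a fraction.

With a fair step, P(i) = ½P(i−1) + ½P(i+1) with P(0)=0, P(20)=1 has the linear solution P(i) = i/20.
P(12) = 12/20 = 3/5.

3/5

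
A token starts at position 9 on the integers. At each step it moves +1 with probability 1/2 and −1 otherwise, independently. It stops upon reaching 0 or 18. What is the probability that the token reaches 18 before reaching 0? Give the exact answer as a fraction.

1/2

With a fair step, P(i) = ½P(i−1) + ½P(i+1) with P(0)=0, P(18)=1 has the linear solution P(i) = i/18.
P(9) = 9/18 = 1/2.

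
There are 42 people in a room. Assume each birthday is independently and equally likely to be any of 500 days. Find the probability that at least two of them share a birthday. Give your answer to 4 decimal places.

It's easier to compute the probability that all 42 are distinct.
P(all distinct) = 500/500 · 499/500 · ··· · 459/500 ≈ 0.1700.
So the probability of at least one match is 1 − 0.1700 = 0.8300.

0.8300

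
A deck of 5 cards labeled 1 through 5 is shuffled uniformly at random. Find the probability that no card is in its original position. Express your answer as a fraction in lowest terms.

This is the derangement probability: permutations of 5 with no fixed point.
D(5) = 5! · (1 − 1/1! + 1/2! − ··· + (−1)^5/5!) = 44.
P = 44/120 = 11/30.

11/30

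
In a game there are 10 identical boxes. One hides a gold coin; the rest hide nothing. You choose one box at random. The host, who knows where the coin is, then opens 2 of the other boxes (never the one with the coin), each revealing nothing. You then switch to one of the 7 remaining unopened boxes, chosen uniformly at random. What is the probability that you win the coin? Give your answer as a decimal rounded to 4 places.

Your original box holds the coin with probability 1/10, so the other 9 collectively hold it with probability 9/10.
The host can always find 2 empty boxes to open, so the reveals don't change that 9/10; it is now spread over the 7 remaining unopened boxes.
P(win by switching) = (9/10) · (1/7) = 9/70 ≈ 0.1286.

0.1286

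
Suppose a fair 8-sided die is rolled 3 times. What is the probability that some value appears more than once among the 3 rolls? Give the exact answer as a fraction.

P(all 3 different) = 8/8 · 7/8 · ··· · 6/8 = 21/32.
P(at least two equal) = 1 − 21/32 = 11/32.

11/32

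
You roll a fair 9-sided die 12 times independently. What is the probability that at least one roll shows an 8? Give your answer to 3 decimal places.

0.757

P(no roll shows an 8) = (8/9)^12 ≈ 0.243.
P(at least one) = 1 − 0.243 = 0.757.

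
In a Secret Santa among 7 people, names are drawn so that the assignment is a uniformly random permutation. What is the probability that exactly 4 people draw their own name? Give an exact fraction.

1/72

Choose which 4 of the 7 are fixed: C(7,4) = 35 ways.
The remaining 3 must have no fixed point: D(3) = 2.
P = 35·2/5040 = 1/72.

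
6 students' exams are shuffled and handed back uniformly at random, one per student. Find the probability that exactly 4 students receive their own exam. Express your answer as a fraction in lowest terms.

1/48

Choose which 4 of the 6 are fixed: C(6,4) = 15 ways.
The remaining 2 must have no fixed point: D(2) = 1.
P = 15·1/720 = 1/48.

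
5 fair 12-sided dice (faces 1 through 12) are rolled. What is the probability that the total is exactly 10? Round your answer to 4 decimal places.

0.0005

There are 12^5 = 248832 equally likely outcomes.
The number of ordered 5-tuples from {1,…,12} summing to 10 is 126.
P(sum = 10) = 126/248832 = 7/13824 ≈ 0.0005.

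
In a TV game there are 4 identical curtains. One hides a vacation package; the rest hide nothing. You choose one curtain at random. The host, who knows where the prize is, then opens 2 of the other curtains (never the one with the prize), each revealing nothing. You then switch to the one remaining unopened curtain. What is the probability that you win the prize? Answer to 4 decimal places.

0.7500

Your original curtain holds the prize with probability 1/4, so the other 3 collectively hold it with probability 3/4.
The host can always find 2 empty curtains to open, so the reveals don't change that 3/4; it is now spread over the 1 remaining unopened curtain.
P(win by switching) = (3/4) · (1/1) = 3/4 ≈ 0.7500.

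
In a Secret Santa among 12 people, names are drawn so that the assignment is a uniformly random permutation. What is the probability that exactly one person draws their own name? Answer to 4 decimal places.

0.3679

Choose which one is fixed: C(12,1) = 12 ways.
The remaining 11 must have no fixed point: D(11) = 14684570.
P = 12·14684570/479001600 = 1468457/3991680 ≈ 0.3679.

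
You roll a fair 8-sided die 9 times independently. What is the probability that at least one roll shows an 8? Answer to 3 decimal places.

0.699

P(no roll shows an 8) = (7/8)^9 ≈ 0.301.
P(at least one) = 1 − 0.301 = 0.699.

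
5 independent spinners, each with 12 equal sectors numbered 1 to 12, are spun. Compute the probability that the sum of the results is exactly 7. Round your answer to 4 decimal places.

0.0001

There are 12^5 = 248832 equally likely outcomes.
The number of ordered 5-tuples from {1,…,12} summing to 7 is 15.
P(sum = 7) = 15/248832 = 5/82944 ≈ 0.0001.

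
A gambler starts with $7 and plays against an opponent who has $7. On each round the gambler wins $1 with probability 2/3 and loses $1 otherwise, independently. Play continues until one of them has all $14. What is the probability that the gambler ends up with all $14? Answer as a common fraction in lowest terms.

Let r = q/p = (1/3)/(2/3) = 1/2. The recurrence P(i) = p·P(i+1) + q·P(i−1) with P(0)=0, P(14)=1 gives P(i) = (1 − r^i)/(1 − r^14).
P(7) = (1 − (1/2)^7) / (1 − (1/2)^14) = 128/129.

128/129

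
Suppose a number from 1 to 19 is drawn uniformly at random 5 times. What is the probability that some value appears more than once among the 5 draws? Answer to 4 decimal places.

P(all 5 different) = 19/19 · 18/19 · ··· · 15/19 ≈ 0.5635.
P(at least two equal) = 1 − 0.5635 = 0.4365.

0.4365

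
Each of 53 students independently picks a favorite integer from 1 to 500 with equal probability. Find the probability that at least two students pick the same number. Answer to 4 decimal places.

It's easier to compute the probability that all 53 are distinct.
P(all distinct) = 500/500 · 499/500 · ··· · 448/500 ≈ 0.0574.
So the probability of at least one match is 1 − 0.0574 = 0.9426.

0.9426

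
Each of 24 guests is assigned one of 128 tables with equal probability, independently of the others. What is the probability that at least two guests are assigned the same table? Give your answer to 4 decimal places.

It's easier to compute the probability that all 24 are distinct.
P(all distinct) = 128/128 · 127/128 · ··· · 105/128 ≈ 0.1001.
So the probability of at least one match is 1 − 0.1001 = 0.8999.

0.8999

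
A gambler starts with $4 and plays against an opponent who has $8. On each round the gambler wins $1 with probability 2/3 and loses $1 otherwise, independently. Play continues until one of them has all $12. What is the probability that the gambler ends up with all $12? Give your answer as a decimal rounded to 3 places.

0.938

Let r = q/p = (1/3)/(2/3) = 1/2. The recurrence P(i) = p·P(i+1) + q·P(i−1) with P(0)=0, P(12)=1 gives P(i) = (1 − r^i)/(1 − r^12).
P(4) = (1 − (1/2)^4) / (1 − (1/2)^12) = 256/273 ≈ 0.938.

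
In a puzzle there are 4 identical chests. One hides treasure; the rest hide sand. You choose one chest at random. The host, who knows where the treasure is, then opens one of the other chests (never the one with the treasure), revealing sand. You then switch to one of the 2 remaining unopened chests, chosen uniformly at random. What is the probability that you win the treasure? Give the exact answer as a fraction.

3/8

Your original chest holds the treasure with probability 1/4, so the other 3 collectively hold it with probability 3/4.
The host can always find an empty chest to open, so this doesn't change that 3/4; it is now spread over the 2 remaining unopened chests.
P(win by switching) = (3/4) · (1/2) = 3/8.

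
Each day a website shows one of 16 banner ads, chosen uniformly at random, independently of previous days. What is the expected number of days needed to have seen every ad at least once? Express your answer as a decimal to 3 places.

After i distinct types are collected, each trial gives a new one with probability (16−i)/16, so the expected wait for the next new type is 16/(16−i).
E = 16/16 + 16/15 + 16/14 + 16/13 + 16/12 + 16/11 + 16/10 + 16/9 + 16/8 + 16/7 + 16/6 + 16/5 + 16/4 + 16/3 + 16/2 + 16/1 = 2436559/45045 ≈ 54.092.

54.092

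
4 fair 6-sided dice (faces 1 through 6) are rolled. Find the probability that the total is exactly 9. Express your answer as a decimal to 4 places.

There are 6^4 = 1296 equally likely outcomes.
The number of ordered 4-tuples from {1,…,6} summing to 9 is 56.
P(sum = 9) = 56/1296 = 7/162 ≈ 0.0432.

0.0432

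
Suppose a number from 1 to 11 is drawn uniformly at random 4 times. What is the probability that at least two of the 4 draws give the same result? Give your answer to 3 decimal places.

P(all 4 different) = 11/11 · 10/11 · ··· · 8/11 ≈ 0.541.
P(at least two equal) = 1 − 0.541 = 0.459.

0.459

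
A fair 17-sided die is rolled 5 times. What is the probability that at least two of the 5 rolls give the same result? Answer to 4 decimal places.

0.4770

P(all 5 different) = 17/17 · 16/17 · ··· · 13/17 ≈ 0.5230.
P(at least two equal) = 1 − 0.5230 = 0.4770.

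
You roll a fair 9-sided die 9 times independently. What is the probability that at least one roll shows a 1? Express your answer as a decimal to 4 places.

0.6536

P(no roll shows a 1) = (8/9)^9 ≈ 0.3464.
P(at least one) = 1 − 0.3464 = 0.6536.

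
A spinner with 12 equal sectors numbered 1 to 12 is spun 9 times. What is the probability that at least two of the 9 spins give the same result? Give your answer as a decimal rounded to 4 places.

P(all 9 different) = 12/12 · 11/12 · ··· · 4/12 ≈ 0.0155.
P(at least two equal) = 1 − 0.0155 = 0.9845.

0.9845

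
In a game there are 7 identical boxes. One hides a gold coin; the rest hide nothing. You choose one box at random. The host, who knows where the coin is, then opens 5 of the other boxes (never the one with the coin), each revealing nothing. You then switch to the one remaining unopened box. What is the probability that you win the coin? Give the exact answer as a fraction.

6/7

Your original box holds the coin with probability 1/7, so the other 6 collectively hold it with probability 6/7.
The host can always find 5 empty boxes to open, so the reveals don't change that 6/7; it is now spread over the 1 remaining unopened box.
P(win by switching) = (6/7) · (1/1) = 6/7.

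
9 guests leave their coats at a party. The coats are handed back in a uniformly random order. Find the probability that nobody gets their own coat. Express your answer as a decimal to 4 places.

This is the derangement probability: permutations of 9 with no fixed point.
D(9) = 9! · (1 − 1/1! + 1/2! − ··· + (−1)^9/9!) = 133496.
P = 133496/362880 = 16687/45360 ≈ 0.3679.

0.3679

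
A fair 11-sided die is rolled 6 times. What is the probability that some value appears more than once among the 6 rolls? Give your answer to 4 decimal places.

0.8122

P(all 6 different) = 11/11 · 10/11 · ··· · 6/11 ≈ 0.1878.
P(at least two equal) = 1 − 0.1878 = 0.8122.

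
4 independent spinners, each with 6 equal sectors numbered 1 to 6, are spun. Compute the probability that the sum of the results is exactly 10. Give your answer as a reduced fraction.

5/81

There are 6^4 = 1296 equally likely outcomes.
The number of ordered 4-tuples from {1,…,6} summing to 10 is 80.
P(sum = 10) = 80/1296 = 5/81.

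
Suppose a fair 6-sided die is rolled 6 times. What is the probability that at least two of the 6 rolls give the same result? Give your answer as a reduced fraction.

P(all 6 different) = 6/6 · 5/6 · ··· · 1/6 = 5/324.
P(at least two equal) = 1 − 5/324 = 319/324.

319/324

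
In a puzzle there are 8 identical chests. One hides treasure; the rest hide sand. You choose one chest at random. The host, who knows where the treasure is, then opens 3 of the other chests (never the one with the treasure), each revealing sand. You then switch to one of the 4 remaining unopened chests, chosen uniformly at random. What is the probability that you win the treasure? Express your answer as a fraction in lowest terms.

Your original chest holds the treasure with probability 1/8, so the other 7 collectively hold it with probability 7/8.
The host can always find 3 empty chests to open, so the reveals don't change that 7/8; it is now spread over the 4 remaining unopened chests.
P(win by switching) = (7/8) · (1/4) = 7/32.

7/32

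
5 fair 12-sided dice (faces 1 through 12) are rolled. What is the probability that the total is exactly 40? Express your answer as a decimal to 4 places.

There are 12^5 = 248832 equally likely outcomes.
The number of ordered 5-tuples from {1,…,12} summing to 40 is 8151.
P(sum = 40) = 8151/248832 = 2717/82944 ≈ 0.0328.

0.0328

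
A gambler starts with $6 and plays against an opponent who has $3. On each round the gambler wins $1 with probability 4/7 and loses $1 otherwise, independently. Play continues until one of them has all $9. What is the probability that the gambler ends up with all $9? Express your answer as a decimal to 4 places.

Let r = q/p = (3/7)/(4/7) = 3/4. The recurrence P(i) = p·P(i+1) + q·P(i−1) with P(0)=0, P(9)=1 gives P(i) = (1 − r^i)/(1 − r^9).
P(6) = (1 − (3/4)^6) / (1 − (3/4)^9) = 5824/6553 ≈ 0.8888.

0.8888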